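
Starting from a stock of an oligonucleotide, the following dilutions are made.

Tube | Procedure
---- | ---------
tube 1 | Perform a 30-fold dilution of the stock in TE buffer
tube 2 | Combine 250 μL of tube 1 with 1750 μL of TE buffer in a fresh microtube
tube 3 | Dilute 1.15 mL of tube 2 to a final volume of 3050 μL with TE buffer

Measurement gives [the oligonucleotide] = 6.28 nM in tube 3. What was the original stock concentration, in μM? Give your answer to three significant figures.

4.00 μM

Step 1: 30-fold → factor 30
Step 2: 250 μL + 1750 μL = 2000 μL total → factor 2000/250 = 8
Step 3: 1.15 mL brought to 3050 μL → factor 3.05/1.15 = 2.6522
Overall dilution factor = 30 × 8 × 2.6522 = 636.52
Stock = 6.28 nM × 636.52 = 3997 nM = 4.00 μM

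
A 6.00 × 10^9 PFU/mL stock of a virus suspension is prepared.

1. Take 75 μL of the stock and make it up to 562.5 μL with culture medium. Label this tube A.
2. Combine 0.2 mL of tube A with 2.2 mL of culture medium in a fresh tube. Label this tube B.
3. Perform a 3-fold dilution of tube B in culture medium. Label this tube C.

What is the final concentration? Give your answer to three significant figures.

Step 1: 75 μL brought to 562.5 μL → factor 562.5/75 = 7.5
Step 2: 0.2 mL + 2.2 mL = 2.4 mL total → factor 2.4/0.2 = 12
Step 3: 3-fold → factor 3
Overall dilution factor = 7.5 × 12 × 3 = 270
Final = 6.00 × 10^9 PFU/mL / 270 = 2.22 × 10^7 PFU/mL

2.22 × 10^7 PFU/mL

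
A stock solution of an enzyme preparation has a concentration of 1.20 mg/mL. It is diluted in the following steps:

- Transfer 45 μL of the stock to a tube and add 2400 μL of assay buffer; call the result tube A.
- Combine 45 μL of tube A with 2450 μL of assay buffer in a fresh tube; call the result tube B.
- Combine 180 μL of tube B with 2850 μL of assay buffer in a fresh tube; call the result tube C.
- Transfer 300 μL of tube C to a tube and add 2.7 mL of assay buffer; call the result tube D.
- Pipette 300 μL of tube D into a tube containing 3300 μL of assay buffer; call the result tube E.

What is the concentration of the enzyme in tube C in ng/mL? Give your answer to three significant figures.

Step 1: 45 μL + 2400 μL = 2445 μL total → factor 2445/45 = 54.333
Step 2: 45 μL + 2450 μL = 2495 μL total → factor 2495/45 = 55.444
Step 3: 180 μL + 2850 μL = 3030 μL total → factor 3030/180 = 16.833
Dilution factor through tube C = 54.333 × 55.444 × 16.833 = 50710
[tube C] = 1.20 mg/mL / 50710 = 2.366 × 10^-5 mg/mL = 23.7 ng/mL

23.7 ng/mL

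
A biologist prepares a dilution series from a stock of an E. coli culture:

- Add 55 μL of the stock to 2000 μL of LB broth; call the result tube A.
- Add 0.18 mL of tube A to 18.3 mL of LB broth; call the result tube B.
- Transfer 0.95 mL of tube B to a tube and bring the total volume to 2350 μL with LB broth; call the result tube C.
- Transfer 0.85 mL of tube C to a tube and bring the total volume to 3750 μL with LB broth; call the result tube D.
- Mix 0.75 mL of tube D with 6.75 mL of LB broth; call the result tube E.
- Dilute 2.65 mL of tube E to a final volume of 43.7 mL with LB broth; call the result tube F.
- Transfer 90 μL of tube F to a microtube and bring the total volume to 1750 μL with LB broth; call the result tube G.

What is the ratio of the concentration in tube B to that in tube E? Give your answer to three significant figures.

Step 1: 55 μL + 2000 μL = 2055 μL total → factor 2055/55 = 37.364
Step 2: 0.18 mL + 18.3 mL = 18.48 mL total → factor 18.48/0.18 = 102.67
Step 3: 0.95 mL brought to 2350 μL → factor 2.35/0.95 = 2.4737
Step 4: 0.85 mL brought to 3750 μL → factor 3.75/0.85 = 4.4118
Step 5: 0.75 mL + 6.75 mL = 7.5 mL total → factor 7.5/0.75 = 10
Dilution factor to tube B = 3836; to tube E = 4.1863 × 10^5
[tube B]/[tube E] = (factor to tube E)/(factor to tube B) = 4.1863 × 10^5/3836 = 109

109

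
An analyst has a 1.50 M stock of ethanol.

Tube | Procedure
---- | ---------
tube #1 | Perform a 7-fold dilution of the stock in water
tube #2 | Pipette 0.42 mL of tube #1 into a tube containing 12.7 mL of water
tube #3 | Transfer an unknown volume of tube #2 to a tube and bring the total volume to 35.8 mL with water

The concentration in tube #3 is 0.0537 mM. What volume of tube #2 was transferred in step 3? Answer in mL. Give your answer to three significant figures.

Step 1: 7-fold → factor 7
Step 2: 0.42 mL + 12.7 mL = 13.12 mL total → factor 13.12/0.42 = 31.238
Step 3: v brought to 35.8 mL → factor = 35.8 mL/v
Product of known-step factors = 218.67
Overall factor = 1.50 M / (0.0537 mM) = 27933
Step-3 factor = 27933 / 218.67 = 127.74
v = 35.8 mL / 127.74 = 0.280 mL

0.280 mL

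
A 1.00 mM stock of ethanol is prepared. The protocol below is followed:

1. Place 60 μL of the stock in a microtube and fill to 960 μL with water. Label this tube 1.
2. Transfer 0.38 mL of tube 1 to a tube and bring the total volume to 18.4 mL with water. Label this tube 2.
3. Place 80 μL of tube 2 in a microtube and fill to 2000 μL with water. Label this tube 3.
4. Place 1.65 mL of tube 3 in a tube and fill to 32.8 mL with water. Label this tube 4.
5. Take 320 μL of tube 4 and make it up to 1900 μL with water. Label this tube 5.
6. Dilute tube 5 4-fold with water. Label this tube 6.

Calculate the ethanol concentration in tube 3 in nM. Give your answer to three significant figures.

51.6 nM

Step 1: 60 μL brought to 960 μL → factor 960/60 = 16
Step 2: 0.38 mL brought to 18.4 mL → factor 18.4/0.38 = 48.421
Step 3: 80 μL brought to 2000 μL → factor 2000/80 = 25
Dilution factor through tube 3 = 16 × 48.421 × 25 = 19368
[tube 3] = 1.00 mM / 19368 = 5.163 × 10^-5 mM = 51.6 nM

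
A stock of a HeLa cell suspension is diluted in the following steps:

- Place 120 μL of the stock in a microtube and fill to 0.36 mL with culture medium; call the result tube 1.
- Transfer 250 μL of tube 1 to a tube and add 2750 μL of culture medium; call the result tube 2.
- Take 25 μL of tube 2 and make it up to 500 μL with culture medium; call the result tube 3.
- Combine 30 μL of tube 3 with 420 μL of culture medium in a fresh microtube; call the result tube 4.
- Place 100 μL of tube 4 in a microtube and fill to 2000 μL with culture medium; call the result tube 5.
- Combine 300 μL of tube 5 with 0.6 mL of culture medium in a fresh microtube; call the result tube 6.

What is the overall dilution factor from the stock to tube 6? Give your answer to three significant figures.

6.48 × 10^5

Step 1: 120 μL brought to 0.36 mL → factor 360/120 = 3
Step 2: 250 μL + 2750 μL = 3000 μL total → factor 3000/250 = 12
Step 3: 25 μL brought to 500 μL → factor 500/25 = 20
Step 4: 30 μL + 420 μL = 450 μL total → factor 450/30 = 15
Step 5: 100 μL brought to 2000 μL → factor 2000/100 = 20
Step 6: 300 μL + 0.6 mL = 900 μL total → factor 900/300 = 3
Overall dilution factor = 3 × 12 × 20 × 15 × 20 × 3 = 6.48 × 10^5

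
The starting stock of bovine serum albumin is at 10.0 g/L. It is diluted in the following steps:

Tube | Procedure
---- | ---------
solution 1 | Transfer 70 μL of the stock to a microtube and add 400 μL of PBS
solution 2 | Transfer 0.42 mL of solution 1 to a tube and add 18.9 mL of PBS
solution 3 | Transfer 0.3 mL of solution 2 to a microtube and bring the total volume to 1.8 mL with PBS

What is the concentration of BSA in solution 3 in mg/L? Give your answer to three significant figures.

Step 1: 70 μL + 400 μL = 470 μL total → factor 470/70 = 6.7143
Step 2: 0.42 mL + 18.9 mL = 19.32 mL total → factor 19.32/0.42 = 46
Step 3: 0.3 mL brought to 1.8 mL → factor 1.8/0.3 = 6
Overall dilution factor = 6.7143 × 46 × 6 = 1853.1
Final = 10.0 g/L / 1853.1 = 0.005396 g/L = 5.40 mg/L

5.40 mg/L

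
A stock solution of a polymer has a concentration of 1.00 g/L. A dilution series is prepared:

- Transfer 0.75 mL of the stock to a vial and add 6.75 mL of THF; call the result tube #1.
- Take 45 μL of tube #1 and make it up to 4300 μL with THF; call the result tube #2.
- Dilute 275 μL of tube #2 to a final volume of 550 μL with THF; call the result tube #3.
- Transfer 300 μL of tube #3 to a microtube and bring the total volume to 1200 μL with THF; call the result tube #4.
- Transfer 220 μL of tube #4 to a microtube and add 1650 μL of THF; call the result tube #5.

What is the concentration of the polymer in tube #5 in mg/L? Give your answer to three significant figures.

0.0154 mg/L

Step 1: 0.75 mL + 6.75 mL = 7.5 mL total → factor 7.5/0.75 = 10
Step 2: 45 μL brought to 4300 μL → factor 4300/45 = 95.556
Step 3: 275 μL brought to 550 μL → factor 550/275 = 2
Step 4: 300 μL brought to 1200 μL → factor 1200/300 = 4
Step 5: 220 μL + 1650 μL = 1870 μL total → factor 1870/220 = 8.5
Overall dilution factor = 10 × 95.556 × 2 × 4 × 8.5 = 64978
Final = 1.00 g/L / 64978 = 1.539 × 10^-5 g/L = 0.0154 mg/L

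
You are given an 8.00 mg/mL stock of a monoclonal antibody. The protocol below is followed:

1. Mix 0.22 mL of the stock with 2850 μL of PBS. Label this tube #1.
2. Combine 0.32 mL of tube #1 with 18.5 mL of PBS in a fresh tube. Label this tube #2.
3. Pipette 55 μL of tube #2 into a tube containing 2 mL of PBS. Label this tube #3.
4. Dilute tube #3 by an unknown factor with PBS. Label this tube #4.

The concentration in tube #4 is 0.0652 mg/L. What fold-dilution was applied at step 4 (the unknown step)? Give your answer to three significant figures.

4.00-fold

Step 1: 0.22 mL + 2850 μL = 3.07 mL total → factor 3.07/0.22 = 13.955
Step 2: 0.32 mL + 18.5 mL = 18.82 mL total → factor 18.82/0.32 = 58.812
Step 3: 55 μL + 2 mL = 2055 μL total → factor 2055/55 = 37.364
Step 4: unknown factor x
Product of known-step factors = 30664
Overall factor = 8.00 mg/mL / (0.0652 mg/L) = 1.227 × 10^5
x = 1.227 × 10^5 / 30664 = 4.00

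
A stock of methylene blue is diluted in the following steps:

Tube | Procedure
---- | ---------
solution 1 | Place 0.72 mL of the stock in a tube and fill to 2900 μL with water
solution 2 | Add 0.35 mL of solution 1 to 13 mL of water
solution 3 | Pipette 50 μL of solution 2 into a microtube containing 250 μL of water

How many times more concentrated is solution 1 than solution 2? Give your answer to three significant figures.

38.1

Step 1: 0.72 mL brought to 2900 μL → factor 2.9/0.72 = 4.0278
Step 2: 0.35 mL + 13 mL = 13.35 mL total → factor 13.35/0.35 = 38.143
Dilution factor to solution 1 = 4.0278; to solution 2 = 153.63
[solution 1]/[solution 2] = (factor to solution 2)/(factor to solution 1) = 153.63/4.0278 = 38.1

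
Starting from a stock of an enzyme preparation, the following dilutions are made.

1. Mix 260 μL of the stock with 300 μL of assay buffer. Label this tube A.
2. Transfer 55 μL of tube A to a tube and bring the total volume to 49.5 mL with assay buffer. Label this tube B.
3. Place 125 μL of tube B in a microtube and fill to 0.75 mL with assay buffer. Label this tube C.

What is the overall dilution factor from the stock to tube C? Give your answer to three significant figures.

Step 1: 260 μL + 300 μL = 560 μL total → factor 560/260 = 2.1538
Step 2: 55 μL brought to 49.5 mL → factor 49500/55 = 900
Step 3: 125 μL brought to 0.75 mL → factor 750/125 = 6
Overall dilution factor = 2.1538 × 900 × 6 = 11631

1.16 × 10^4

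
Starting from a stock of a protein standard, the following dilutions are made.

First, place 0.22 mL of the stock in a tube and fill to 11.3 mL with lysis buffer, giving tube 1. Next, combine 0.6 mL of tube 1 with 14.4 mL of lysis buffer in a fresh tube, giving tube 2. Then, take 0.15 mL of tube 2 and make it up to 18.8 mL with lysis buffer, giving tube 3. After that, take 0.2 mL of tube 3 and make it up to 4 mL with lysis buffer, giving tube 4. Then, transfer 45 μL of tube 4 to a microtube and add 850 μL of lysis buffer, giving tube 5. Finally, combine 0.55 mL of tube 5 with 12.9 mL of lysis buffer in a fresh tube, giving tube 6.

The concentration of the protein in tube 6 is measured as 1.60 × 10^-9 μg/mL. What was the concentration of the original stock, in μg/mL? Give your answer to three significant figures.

Step 1: 0.22 mL brought to 11.3 mL → factor 11.3/0.22 = 51.364
Step 2: 0.6 mL + 14.4 mL = 15 mL total → factor 15/0.6 = 25
Step 3: 0.15 mL brought to 18.8 mL → factor 18.8/0.15 = 125.33
Step 4: 0.2 mL brought to 4 mL → factor 4/0.2 = 20
Step 5: 45 μL + 850 μL = 895 μL total → factor 895/45 = 19.889
Step 6: 0.55 mL + 12.9 mL = 13.45 mL total → factor 13.45/0.55 = 24.455
Overall dilution factor = 51.364 × 25 × 125.33 × 20 × 19.889 × 24.455 = 1.5655 × 10^9
Stock = 1.60 × 10^-9 μg/mL × 1.5655 × 10^9 = 2.50 μg/mL

2.50 μg/mL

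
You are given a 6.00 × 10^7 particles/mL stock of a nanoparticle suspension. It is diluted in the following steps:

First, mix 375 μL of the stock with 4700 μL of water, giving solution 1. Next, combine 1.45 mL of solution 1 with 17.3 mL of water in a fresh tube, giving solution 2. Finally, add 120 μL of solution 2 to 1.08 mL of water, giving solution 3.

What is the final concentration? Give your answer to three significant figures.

3.43 × 10^4 particles/mL

Step 1: 375 μL + 4700 μL = 5075 μL total → factor 5075/375 = 13.533
Step 2: 1.45 mL + 17.3 mL = 18.75 mL total → factor 18.75/1.45 = 12.931
Step 3: 120 μL + 1.08 mL = 1200 μL total → factor 1200/120 = 10
Overall dilution factor = 13.533 × 12.931 × 10 = 1750
Final = 6.00 × 10^7 particles/mL / 1750 = 3.43 × 10^4 particles/mL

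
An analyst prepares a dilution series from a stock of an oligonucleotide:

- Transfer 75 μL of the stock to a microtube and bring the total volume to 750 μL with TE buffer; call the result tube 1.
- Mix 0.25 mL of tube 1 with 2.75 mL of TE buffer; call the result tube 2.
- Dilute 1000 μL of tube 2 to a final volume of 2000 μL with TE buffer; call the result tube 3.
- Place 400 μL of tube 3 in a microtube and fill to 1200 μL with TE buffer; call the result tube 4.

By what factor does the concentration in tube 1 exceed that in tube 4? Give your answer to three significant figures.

72.0

Step 1: 75 μL brought to 750 μL → factor 750/75 = 10
Step 2: 0.25 mL + 2.75 mL = 3 mL total → factor 3/0.25 = 12
Step 3: 1000 μL brought to 2000 μL → factor 2000/1000 = 2
Step 4: 400 μL brought to 1200 μL → factor 1200/400 = 3
Dilution factor to tube 1 = 10; to tube 4 = 720
[tube 1]/[tube 4] = (factor to tube 4)/(factor to tube 1) = 720/10 = 72.0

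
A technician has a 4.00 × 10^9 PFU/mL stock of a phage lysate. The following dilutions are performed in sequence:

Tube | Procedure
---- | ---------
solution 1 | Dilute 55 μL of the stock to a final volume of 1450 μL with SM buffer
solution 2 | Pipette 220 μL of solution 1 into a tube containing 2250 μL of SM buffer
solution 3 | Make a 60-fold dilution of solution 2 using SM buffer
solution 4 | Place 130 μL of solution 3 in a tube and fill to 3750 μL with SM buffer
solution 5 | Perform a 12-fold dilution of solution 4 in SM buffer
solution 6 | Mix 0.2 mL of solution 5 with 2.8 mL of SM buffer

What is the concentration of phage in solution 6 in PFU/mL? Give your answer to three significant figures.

Step 1: 55 μL brought to 1450 μL → factor 1450/55 = 26.364
Step 2: 220 μL + 2250 μL = 2470 μL total → factor 2470/220 = 11.227
Step 3: 60-fold → factor 60
Step 4: 130 μL brought to 3750 μL → factor 3750/130 = 28.846
Step 5: 12-fold → factor 12
Step 6: 0.2 mL + 2.8 mL = 3 mL total → factor 3/0.2 = 15
Overall dilution factor = 26.364 × 11.227 × 60 × 28.846 × 12 × 15 = 9.2213 × 10^7
Final = 4.00 × 10^9 PFU/mL / 9.2213 × 10^7 = 43.4 PFU/mL

43.4 PFU/mL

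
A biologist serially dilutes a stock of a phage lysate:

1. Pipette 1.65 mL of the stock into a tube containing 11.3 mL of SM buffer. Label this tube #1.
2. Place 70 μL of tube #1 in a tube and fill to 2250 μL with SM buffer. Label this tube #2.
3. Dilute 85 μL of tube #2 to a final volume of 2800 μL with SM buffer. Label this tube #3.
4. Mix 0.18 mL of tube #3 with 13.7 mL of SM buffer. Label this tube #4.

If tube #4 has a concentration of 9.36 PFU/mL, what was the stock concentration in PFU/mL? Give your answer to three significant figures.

6.00 × 10^6 PFU/mL

Step 1: 1.65 mL + 11.3 mL = 12.95 mL total → factor 12.95/1.65 = 7.8485
Step 2: 70 μL brought to 2250 μL → factor 2250/70 = 32.143
Step 3: 85 μL brought to 2800 μL → factor 2800/85 = 32.941
Step 4: 0.18 mL + 13.7 mL = 13.88 mL total → factor 13.88/0.18 = 77.111
Overall dilution factor = 7.8485 × 32.143 × 32.941 × 77.111 = 6.4081 × 10^5
Stock = 9.36 PFU/mL × 6.4081 × 10^5 = 6.00 × 10^6 PFU/mL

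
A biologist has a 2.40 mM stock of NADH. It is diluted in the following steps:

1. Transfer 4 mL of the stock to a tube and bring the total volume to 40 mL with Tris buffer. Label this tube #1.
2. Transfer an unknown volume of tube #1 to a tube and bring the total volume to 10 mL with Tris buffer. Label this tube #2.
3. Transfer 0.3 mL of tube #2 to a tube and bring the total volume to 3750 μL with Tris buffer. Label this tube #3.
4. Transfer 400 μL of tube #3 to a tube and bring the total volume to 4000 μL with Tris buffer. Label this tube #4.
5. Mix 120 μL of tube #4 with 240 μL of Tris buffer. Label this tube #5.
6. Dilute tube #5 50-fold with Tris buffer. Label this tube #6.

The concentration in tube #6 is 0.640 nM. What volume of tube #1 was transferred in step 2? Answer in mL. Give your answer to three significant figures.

0.500 mL

Step 1: 4 mL brought to 40 mL → factor 40/4 = 10
Step 2: v brought to 10 mL → factor = 10 mL/v
Step 3: 0.3 mL brought to 3750 μL → factor 3.75/0.3 = 12.5
Step 4: 400 μL brought to 4000 μL → factor 4000/400 = 10
Step 5: 120 μL + 240 μL = 360 μL total → factor 360/120 = 3
Step 6: 50-fold → factor 50
Product of known-step factors = 1.875 × 10^5
Overall factor = 2.40 mM / (0.640 nM) = 3.75 × 10^6
Step-2 factor = 3.75 × 10^6 / 1.875 × 10^5 = 20
v = 10 mL / 20 = 0.500 mL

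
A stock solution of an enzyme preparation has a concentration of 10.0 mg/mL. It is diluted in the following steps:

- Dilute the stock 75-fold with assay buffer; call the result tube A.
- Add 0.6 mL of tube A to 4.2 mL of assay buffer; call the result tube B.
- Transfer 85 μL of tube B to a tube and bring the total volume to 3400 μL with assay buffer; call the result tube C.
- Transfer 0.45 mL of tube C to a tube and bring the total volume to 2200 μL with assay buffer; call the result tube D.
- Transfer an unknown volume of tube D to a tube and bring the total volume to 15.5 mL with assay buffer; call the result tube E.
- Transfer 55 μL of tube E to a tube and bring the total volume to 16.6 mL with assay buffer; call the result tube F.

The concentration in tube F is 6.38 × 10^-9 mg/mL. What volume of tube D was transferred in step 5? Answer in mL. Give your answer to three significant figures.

Step 1: 75-fold → factor 75
Step 2: 0.6 mL + 4.2 mL = 4.8 mL total → factor 4.8/0.6 = 8
Step 3: 85 μL brought to 3400 μL → factor 3400/85 = 40
Step 4: 0.45 mL brought to 2200 μL → factor 2.2/0.45 = 4.8889
Step 5: v brought to 15.5 mL → factor = 15.5 mL/v
Step 6: 55 μL brought to 16.6 mL → factor 16600/55 = 301.82
Product of known-step factors = 3.5413 × 10^7
Overall factor = 10.0 mg/mL / (6.38 × 10^-9 mg/mL) = 1.5674 × 10^9
Step-5 factor = 1.5674 × 10^9 / 3.5413 × 10^7 = 44.26
v = 15.5 mL / 44.26 = 0.350 mL

0.350 mL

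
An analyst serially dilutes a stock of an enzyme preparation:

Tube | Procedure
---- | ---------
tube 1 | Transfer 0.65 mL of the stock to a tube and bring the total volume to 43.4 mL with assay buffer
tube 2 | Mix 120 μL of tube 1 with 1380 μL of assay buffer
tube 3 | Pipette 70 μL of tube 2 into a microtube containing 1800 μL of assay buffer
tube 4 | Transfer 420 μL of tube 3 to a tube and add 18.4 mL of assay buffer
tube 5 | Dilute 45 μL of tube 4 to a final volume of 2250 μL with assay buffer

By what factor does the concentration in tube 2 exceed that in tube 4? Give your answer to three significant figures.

Step 1: 0.65 mL brought to 43.4 mL → factor 43.4/0.65 = 66.769
Step 2: 120 μL + 1380 μL = 1500 μL total → factor 1500/120 = 12.5
Step 3: 70 μL + 1800 μL = 1870 μL total → factor 1870/70 = 26.714
Step 4: 420 μL + 18.4 mL = 18820 μL total → factor 18820/420 = 44.81
Dilution factor to tube 2 = 834.62; to tube 4 = 9.9908 × 10^5
[tube 2]/[tube 4] = (factor to tube 4)/(factor to tube 2) = 9.9908 × 10^5/834.62 = 1.20 × 10^3

1.20 × 10^3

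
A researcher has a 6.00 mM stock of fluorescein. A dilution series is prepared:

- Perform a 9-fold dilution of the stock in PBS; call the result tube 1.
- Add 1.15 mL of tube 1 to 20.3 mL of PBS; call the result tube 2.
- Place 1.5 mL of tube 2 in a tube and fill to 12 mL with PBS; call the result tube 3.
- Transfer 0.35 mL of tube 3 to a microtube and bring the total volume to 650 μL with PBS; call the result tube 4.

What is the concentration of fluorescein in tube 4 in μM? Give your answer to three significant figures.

2.41 μM

Step 1: 9-fold → factor 9
Step 2: 1.15 mL + 20.3 mL = 21.45 mL total → factor 21.45/1.15 = 18.652
Step 3: 1.5 mL brought to 12 mL → factor 12/1.5 = 8
Step 4: 0.35 mL brought to 650 μL → factor 0.65/0.35 = 1.8571
Overall dilution factor = 9 × 18.652 × 8 × 1.8571 = 2494.1
Final = 6.00 mM / 2494.1 = 0.002406 mM = 2.41 μM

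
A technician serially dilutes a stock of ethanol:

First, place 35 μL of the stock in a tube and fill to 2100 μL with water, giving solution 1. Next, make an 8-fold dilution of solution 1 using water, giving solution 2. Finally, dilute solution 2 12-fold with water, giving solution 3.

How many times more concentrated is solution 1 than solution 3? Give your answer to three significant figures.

Step 1: 35 μL brought to 2100 μL → factor 2100/35 = 60
Step 2: 8-fold → factor 8
Step 3: 12-fold → factor 12
Dilution factor to solution 1 = 60; to solution 3 = 5760
[solution 1]/[solution 3] = (factor to solution 3)/(factor to solution 1) = 5760/60 = 96.0

96.0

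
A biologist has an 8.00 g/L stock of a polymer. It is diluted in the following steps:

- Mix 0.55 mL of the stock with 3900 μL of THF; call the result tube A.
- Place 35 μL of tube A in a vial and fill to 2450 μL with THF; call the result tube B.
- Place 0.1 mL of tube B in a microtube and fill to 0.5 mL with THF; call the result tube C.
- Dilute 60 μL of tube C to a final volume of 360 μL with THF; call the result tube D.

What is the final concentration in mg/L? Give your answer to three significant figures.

Step 1: 0.55 mL + 3900 μL = 4.45 mL total → factor 4.45/0.55 = 8.0909
Step 2: 35 μL brought to 2450 μL → factor 2450/35 = 70
Step 3: 0.1 mL brought to 0.5 mL → factor 0.5/0.1 = 5
Step 4: 60 μL brought to 360 μL → factor 360/60 = 6
Overall dilution factor = 8.0909 × 70 × 5 × 6 = 16991
Final = 8.00 g/L / 16991 = 0.0004708 g/L = 0.471 mg/L

0.471 mg/L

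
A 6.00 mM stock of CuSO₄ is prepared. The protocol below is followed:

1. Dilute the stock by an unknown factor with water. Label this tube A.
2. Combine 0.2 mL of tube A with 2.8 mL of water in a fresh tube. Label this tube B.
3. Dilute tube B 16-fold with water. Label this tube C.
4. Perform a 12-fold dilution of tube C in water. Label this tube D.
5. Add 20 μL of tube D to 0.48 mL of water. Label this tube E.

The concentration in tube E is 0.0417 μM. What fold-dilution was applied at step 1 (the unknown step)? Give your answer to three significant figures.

2.00-fold

Step 1: unknown factor x
Step 2: 0.2 mL + 2.8 mL = 3 mL total → factor 3/0.2 = 15
Step 3: 16-fold → factor 16
Step 4: 12-fold → factor 12
Step 5: 20 μL + 0.48 mL = 500 μL total → factor 500/20 = 25
Product of known-step factors = 72000
Overall factor = 6.00 mM / (0.0417 μM) = 1.4388 × 10^5
x = 1.4388 × 10^5 / 72000 = 2.00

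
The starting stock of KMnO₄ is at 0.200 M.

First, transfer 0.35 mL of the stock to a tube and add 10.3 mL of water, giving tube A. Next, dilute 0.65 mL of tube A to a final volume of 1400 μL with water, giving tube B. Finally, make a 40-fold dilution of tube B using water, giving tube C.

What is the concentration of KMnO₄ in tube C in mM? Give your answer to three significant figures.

Step 1: 0.35 mL + 10.3 mL = 10.65 mL total → factor 10.65/0.35 = 30.429
Step 2: 0.65 mL brought to 1400 μL → factor 1.4/0.65 = 2.1538
Step 3: 40-fold → factor 40
Overall dilution factor = 30.429 × 2.1538 × 40 = 2621.5
Final = 0.200 M / 2621.5 = 7.629 × 10^-5 M = 0.0763 mM

0.0763 mM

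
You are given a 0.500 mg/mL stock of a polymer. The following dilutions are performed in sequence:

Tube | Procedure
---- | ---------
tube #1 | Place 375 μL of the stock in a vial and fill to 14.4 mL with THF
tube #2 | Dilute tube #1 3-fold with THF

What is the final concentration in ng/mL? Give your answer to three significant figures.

4.34 × 10^3 ng/mL

Step 1: 375 μL brought to 14.4 mL → factor 14400/375 = 38.4
Step 2: 3-fold → factor 3
Overall dilution factor = 38.4 × 3 = 115.2
Final = 0.500 mg/mL / 115.2 = 0.004340 mg/mL = 4.34 × 10^3 ng/mL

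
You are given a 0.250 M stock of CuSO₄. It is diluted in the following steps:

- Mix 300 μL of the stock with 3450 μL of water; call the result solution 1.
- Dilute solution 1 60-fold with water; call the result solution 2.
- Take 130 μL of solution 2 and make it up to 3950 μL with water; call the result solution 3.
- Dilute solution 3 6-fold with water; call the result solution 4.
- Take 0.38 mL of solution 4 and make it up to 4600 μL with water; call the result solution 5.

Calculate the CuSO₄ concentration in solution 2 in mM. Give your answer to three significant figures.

Step 1: 300 μL + 3450 μL = 3750 μL total → factor 3750/300 = 12.5
Step 2: 60-fold → factor 60
Dilution factor through solution 2 = 12.5 × 60 = 750
[solution 2] = 0.250 M / 750 = 0.0003333 M = 0.333 mM

0.333 mM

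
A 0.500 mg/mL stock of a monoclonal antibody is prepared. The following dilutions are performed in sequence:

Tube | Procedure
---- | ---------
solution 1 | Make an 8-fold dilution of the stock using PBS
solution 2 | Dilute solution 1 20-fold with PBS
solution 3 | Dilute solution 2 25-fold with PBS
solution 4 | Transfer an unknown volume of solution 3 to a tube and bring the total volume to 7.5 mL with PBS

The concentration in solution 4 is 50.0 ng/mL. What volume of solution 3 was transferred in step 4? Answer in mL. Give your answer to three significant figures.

3.00 mL

Step 1: 8-fold → factor 8
Step 2: 20-fold → factor 20
Step 3: 25-fold → factor 25
Step 4: v brought to 7.5 mL → factor = 7.5 mL/v
Product of known-step factors = 4000
Overall factor = 0.500 mg/mL / (50.0 ng/mL) = 10000
Step-4 factor = 10000 / 4000 = 2.5
v = 7.5 mL / 2.5 = 3.00 mL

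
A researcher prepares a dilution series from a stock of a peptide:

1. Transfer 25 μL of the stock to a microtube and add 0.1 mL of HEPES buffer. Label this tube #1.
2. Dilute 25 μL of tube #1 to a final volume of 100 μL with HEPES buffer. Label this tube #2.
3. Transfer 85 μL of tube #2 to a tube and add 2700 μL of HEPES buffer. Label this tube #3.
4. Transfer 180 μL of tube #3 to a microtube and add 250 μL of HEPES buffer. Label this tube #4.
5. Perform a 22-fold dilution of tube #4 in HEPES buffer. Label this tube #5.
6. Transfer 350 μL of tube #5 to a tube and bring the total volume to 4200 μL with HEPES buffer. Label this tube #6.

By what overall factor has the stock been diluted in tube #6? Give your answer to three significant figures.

Step 1: 25 μL + 0.1 mL = 125 μL total → factor 125/25 = 5
Step 2: 25 μL brought to 100 μL → factor 100/25 = 4
Step 3: 85 μL + 2700 μL = 2785 μL total → factor 2785/85 = 32.765
Step 4: 180 μL + 250 μL = 430 μL total → factor 430/180 = 2.3889
Step 5: 22-fold → factor 22
Step 6: 350 μL brought to 4200 μL → factor 4200/350 = 12
Overall dilution factor = 5 × 4 × 32.765 × 2.3889 × 22 × 12 = 4.1327 × 10^5

4.13 × 10^5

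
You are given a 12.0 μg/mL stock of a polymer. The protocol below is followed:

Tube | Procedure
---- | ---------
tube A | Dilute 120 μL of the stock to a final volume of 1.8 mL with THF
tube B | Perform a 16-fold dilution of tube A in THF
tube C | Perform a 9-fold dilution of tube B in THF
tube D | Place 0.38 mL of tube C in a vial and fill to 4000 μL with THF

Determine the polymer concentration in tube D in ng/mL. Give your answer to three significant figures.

0.528 ng/mL

Step 1: 120 μL brought to 1.8 mL → factor 1800/120 = 15
Step 2: 16-fold → factor 16
Step 3: 9-fold → factor 9
Step 4: 0.38 mL brought to 4000 μL → factor 4/0.38 = 10.526
Overall dilution factor = 15 × 16 × 9 × 10.526 = 22737
Final = 12.0 μg/mL / 22737 = 0.0005278 μg/mL = 0.528 ng/mL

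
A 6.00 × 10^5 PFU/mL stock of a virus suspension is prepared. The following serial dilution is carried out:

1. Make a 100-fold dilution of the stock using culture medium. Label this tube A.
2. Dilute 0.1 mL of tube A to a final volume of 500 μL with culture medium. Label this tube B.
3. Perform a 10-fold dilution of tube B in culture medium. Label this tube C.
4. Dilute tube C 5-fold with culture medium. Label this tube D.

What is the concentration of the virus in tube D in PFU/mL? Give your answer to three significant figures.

Step 1: 100-fold → factor 100
Step 2: 0.1 mL brought to 500 μL → factor 0.5/0.1 = 5
Step 3: 10-fold → factor 10
Step 4: 5-fold → factor 5
Overall dilution factor = 100 × 5 × 10 × 5 = 25000
Final = 6.00 × 10^5 PFU/mL / 25000 = 24.0 PFU/mL

24.0 PFU/mL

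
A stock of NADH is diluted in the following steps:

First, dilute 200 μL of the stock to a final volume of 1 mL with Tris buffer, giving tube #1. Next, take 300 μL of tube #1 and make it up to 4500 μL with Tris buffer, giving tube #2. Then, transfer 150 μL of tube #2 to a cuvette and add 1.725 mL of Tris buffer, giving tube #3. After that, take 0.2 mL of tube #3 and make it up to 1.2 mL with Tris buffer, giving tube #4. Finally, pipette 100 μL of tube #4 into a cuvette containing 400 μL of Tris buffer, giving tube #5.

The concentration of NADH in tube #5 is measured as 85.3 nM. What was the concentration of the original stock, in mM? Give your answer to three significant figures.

2.40 mM

Step 1: 200 μL brought to 1 mL → factor 1000/200 = 5
Step 2: 300 μL brought to 4500 μL → factor 4500/300 = 15
Step 3: 150 μL + 1.725 mL = 1875 μL total → factor 1875/150 = 12.5
Step 4: 0.2 mL brought to 1.2 mL → factor 1.2/0.2 = 6
Step 5: 100 μL + 400 μL = 500 μL total → factor 500/100 = 5
Overall dilution factor = 5 × 15 × 12.5 × 6 × 5 = 28125
Stock = 85.3 nM × 28125 = 2.399 × 10^6 nM = 2.40 mM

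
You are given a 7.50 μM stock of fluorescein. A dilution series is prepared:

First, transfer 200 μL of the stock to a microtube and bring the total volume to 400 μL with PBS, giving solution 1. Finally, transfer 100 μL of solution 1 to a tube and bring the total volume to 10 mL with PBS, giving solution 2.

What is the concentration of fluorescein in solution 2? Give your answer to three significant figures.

0.0375 μM

Step 1: 200 μL brought to 400 μL → factor 400/200 = 2
Step 2: 100 μL brought to 10 mL → factor 10000/100 = 100
Overall dilution factor = 2 × 100 = 200
Final = 7.50 μM / 200 = 0.0375 μM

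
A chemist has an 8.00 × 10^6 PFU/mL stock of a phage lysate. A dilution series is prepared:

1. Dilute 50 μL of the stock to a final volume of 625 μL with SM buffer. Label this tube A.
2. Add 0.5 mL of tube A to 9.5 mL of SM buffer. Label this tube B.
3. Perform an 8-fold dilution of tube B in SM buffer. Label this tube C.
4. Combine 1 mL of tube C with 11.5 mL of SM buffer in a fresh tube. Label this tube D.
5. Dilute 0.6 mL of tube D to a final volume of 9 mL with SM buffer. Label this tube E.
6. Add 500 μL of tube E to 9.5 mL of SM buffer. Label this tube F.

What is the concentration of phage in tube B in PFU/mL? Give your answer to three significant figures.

Step 1: 50 μL brought to 625 μL → factor 625/50 = 12.5
Step 2: 0.5 mL + 9.5 mL = 10 mL total → factor 10/0.5 = 20
Dilution factor through tube B = 12.5 × 20 = 250
[tube B] = 8.00 × 10^6 PFU/mL / 250 = 3.20 × 10^4 PFU/mL

3.20 × 10^4 PFU/mL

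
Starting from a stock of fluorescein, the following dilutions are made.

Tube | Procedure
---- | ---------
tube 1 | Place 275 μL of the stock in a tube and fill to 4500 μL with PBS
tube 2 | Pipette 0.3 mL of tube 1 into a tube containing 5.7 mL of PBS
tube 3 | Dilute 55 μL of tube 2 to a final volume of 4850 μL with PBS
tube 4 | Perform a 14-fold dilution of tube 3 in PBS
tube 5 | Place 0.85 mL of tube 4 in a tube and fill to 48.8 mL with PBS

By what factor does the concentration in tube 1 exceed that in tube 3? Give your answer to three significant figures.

1.76 × 10^3

Step 1: 275 μL brought to 4500 μL → factor 4500/275 = 16.364
Step 2: 0.3 mL + 5.7 mL = 6 mL total → factor 6/0.3 = 20
Step 3: 55 μL brought to 4850 μL → factor 4850/55 = 88.182
Dilution factor to tube 1 = 16.364; to tube 3 = 28860
[tube 1]/[tube 3] = (factor to tube 3)/(factor to tube 1) = 28860/16.364 = 1.76 × 10^3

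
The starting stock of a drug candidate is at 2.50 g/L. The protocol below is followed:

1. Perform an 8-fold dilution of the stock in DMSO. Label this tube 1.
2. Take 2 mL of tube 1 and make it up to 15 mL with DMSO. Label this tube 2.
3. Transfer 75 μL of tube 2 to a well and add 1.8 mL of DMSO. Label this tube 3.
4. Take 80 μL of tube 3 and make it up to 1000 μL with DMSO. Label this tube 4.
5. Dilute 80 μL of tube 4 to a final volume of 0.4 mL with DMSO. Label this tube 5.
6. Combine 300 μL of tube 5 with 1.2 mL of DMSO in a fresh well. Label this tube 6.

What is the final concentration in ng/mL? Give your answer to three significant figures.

Step 1: 8-fold → factor 8
Step 2: 2 mL brought to 15 mL → factor 15/2 = 7.5
Step 3: 75 μL + 1.8 mL = 1875 μL total → factor 1875/75 = 25
Step 4: 80 μL brought to 1000 μL → factor 1000/80 = 12.5
Step 5: 80 μL brought to 0.4 mL → factor 400/80 = 5
Step 6: 300 μL + 1.2 mL = 1500 μL total → factor 1500/300 = 5
Overall dilution factor = 8 × 7.5 × 25 × 12.5 × 5 × 5 = 4.6875 × 10^5
Final = 2.50 g/L / 4.6875 × 10^5 = 5.333 × 10^-6 g/L = 5.33 ng/mL

5.33 ng/mL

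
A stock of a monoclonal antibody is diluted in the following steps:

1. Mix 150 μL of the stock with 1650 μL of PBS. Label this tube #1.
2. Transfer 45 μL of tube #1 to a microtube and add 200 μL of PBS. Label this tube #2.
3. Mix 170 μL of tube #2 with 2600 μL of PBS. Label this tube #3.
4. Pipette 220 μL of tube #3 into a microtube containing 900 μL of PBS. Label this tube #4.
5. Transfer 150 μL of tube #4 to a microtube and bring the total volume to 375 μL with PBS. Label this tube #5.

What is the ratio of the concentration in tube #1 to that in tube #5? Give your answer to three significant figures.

1.13 × 10^3

Step 1: 150 μL + 1650 μL = 1800 μL total → factor 1800/150 = 12
Step 2: 45 μL + 200 μL = 245 μL total → factor 245/45 = 5.4444
Step 3: 170 μL + 2600 μL = 2770 μL total → factor 2770/170 = 16.294
Step 4: 220 μL + 900 μL = 1120 μL total → factor 1120/220 = 5.0909
Step 5: 150 μL brought to 375 μL → factor 375/150 = 2.5
Dilution factor to tube #1 = 12; to tube #5 = 13549
[tube #1]/[tube #5] = (factor to tube #5)/(factor to tube #1) = 13549/12 = 1.13 × 10^3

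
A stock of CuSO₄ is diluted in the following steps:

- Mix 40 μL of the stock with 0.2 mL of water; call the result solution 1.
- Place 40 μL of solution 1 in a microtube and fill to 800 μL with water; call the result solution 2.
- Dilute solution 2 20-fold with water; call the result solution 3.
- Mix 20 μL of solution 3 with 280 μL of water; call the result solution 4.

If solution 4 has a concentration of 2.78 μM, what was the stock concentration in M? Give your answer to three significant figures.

0.100 M

Step 1: 40 μL + 0.2 mL = 240 μL total → factor 240/40 = 6
Step 2: 40 μL brought to 800 μL → factor 800/40 = 20
Step 3: 20-fold → factor 20
Step 4: 20 μL + 280 μL = 300 μL total → factor 300/20 = 15
Overall dilution factor = 6 × 20 × 20 × 15 = 36000
Stock = 2.78 μM × 36000 = 1.001 × 10^5 μM = 0.100 M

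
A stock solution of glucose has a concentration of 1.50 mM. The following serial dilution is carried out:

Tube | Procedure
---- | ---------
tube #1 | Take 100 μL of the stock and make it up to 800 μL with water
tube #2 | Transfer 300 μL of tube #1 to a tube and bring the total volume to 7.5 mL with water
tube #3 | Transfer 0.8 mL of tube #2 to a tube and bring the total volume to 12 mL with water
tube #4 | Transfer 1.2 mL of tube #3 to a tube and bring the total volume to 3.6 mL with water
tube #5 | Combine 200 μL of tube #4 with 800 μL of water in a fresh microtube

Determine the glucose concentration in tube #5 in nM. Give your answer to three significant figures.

33.3 nM

Step 1: 100 μL brought to 800 μL → factor 800/100 = 8
Step 2: 300 μL brought to 7.5 mL → factor 7500/300 = 25
Step 3: 0.8 mL brought to 12 mL → factor 12/0.8 = 15
Step 4: 1.2 mL brought to 3.6 mL → factor 3.6/1.2 = 3
Step 5: 200 μL + 800 μL = 1000 μL total → factor 1000/200 = 5
Overall dilution factor = 8 × 25 × 15 × 3 × 5 = 45000
Final = 1.50 mM / 45000 = 3.333 × 10^-5 mM = 33.3 nM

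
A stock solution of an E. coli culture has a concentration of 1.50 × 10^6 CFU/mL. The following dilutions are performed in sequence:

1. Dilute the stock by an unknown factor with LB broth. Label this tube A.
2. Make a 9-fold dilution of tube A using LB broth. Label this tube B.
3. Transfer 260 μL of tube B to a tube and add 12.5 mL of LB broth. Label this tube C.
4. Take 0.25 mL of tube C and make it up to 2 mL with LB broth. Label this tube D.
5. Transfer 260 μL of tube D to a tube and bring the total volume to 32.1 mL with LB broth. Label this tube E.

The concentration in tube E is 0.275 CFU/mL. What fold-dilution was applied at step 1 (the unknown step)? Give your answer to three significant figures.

Step 1: unknown factor x
Step 2: 9-fold → factor 9
Step 3: 260 μL + 12.5 mL = 12760 μL total → factor 12760/260 = 49.077
Step 4: 0.25 mL brought to 2 mL → factor 2/0.25 = 8
Step 5: 260 μL brought to 32.1 mL → factor 32100/260 = 123.46
Product of known-step factors = 4.3626 × 10^5
Overall factor = 1.50 × 10^6 CFU/mL / (0.275 CFU/mL) = 5.4545 × 10^6
x = 5.4545 × 10^6 / 4.3626 × 10^5 = 12.5

12.5-fold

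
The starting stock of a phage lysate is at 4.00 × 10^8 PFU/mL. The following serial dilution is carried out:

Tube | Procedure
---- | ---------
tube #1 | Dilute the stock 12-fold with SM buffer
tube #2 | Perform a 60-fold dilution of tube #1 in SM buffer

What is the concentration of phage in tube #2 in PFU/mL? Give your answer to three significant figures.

5.56 × 10^5 PFU/mL

Step 1: 12-fold → factor 12
Step 2: 60-fold → factor 60
Overall dilution factor = 12 × 60 = 720
Final = 4.00 × 10^8 PFU/mL / 720 = 5.56 × 10^5 PFU/mL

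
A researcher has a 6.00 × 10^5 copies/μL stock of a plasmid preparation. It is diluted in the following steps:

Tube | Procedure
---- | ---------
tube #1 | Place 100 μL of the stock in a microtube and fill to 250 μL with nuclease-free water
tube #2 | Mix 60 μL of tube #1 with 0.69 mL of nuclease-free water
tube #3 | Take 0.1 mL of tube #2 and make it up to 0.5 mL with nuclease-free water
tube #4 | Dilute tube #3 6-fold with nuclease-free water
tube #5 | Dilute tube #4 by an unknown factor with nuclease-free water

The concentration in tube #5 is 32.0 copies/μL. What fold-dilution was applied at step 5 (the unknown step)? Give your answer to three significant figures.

20.0-fold

Step 1: 100 μL brought to 250 μL → factor 250/100 = 2.5
Step 2: 60 μL + 0.69 mL = 750 μL total → factor 750/60 = 12.5
Step 3: 0.1 mL brought to 0.5 mL → factor 0.5/0.1 = 5
Step 4: 6-fold → factor 6
Step 5: unknown factor x
Product of known-step factors = 937.5
Overall factor = 6.00 × 10^5 copies/μL / (32.0 copies/μL) = 18750
x = 18750 / 937.5 = 20.0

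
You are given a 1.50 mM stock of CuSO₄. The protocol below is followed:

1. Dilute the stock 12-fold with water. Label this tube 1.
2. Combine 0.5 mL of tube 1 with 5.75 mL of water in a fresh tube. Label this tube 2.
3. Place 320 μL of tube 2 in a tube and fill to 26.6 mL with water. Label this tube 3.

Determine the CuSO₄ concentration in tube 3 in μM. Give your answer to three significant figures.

Step 1: 12-fold → factor 12
Step 2: 0.5 mL + 5.75 mL = 6.25 mL total → factor 6.25/0.5 = 12.5
Step 3: 320 μL brought to 26.6 mL → factor 26600/320 = 83.125
Overall dilution factor = 12 × 12.5 × 83.125 = 12469
Final = 1.50 mM / 12469 = 0.0001203 mM = 0.120 μM

0.120 μM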